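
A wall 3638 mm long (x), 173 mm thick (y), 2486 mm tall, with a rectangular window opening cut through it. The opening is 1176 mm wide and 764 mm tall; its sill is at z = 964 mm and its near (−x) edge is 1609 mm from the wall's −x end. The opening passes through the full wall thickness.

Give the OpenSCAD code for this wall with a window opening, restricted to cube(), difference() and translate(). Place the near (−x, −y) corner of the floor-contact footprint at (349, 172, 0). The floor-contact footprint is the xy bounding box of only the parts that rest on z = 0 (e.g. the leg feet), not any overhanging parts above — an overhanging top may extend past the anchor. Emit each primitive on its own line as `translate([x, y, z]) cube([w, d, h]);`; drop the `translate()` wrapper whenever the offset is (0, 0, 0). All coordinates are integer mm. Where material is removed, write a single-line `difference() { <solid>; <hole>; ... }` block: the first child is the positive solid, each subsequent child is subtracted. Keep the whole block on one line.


difference() { translate([349, 172, 0]) cube([3638, 173, 2486]); translate([1958, 172, 964]) cube([1176, 173, 764]); }


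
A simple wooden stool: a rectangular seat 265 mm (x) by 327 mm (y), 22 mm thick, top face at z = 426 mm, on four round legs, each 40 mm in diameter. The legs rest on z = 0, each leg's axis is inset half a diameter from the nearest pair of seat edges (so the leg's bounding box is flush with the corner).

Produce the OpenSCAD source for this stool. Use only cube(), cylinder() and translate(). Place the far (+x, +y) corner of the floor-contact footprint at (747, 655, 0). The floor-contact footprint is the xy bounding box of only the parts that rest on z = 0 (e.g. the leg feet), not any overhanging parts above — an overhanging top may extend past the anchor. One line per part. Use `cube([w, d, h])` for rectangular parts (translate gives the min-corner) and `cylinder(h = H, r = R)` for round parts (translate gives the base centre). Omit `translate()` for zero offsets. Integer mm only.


translate([482, 328, 404]) cube([265, 327, 22]);
translate([502, 348, 0]) cylinder(h = 404, r = 20);
translate([727, 348, 0]) cylinder(h = 404, r = 20);
translate([502, 635, 0]) cylinder(h = 404, r = 20);
translate([727, 635, 0]) cylinder(h = 404, r = 20);


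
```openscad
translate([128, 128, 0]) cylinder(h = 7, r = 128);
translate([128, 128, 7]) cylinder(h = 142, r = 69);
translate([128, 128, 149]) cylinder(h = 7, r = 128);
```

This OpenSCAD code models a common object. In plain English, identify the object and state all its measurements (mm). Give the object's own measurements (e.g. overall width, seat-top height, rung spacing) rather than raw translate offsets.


A spool: two coaxial disc flanges of radius 128 mm and thickness 7 mm, joined by a core cylinder of radius 69 mm and height 142 mm. The lower flange rests on z = 0 and the three cylinders share a vertical axis.


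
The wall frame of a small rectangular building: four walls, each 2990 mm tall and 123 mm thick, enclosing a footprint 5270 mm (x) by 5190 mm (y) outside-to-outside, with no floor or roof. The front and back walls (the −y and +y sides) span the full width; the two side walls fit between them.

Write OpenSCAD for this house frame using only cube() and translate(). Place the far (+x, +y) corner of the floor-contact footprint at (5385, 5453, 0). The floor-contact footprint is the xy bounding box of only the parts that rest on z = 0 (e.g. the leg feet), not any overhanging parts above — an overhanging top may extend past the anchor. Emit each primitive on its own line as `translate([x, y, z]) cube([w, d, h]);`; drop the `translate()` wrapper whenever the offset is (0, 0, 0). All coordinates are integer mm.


translate([115, 263, 0]) cube([5270, 123, 2990]);
translate([115, 5330, 0]) cube([5270, 123, 2990]);
translate([115, 386, 0]) cube([123, 4944, 2990]);
translate([5262, 386, 0]) cube([123, 4944, 2990]);


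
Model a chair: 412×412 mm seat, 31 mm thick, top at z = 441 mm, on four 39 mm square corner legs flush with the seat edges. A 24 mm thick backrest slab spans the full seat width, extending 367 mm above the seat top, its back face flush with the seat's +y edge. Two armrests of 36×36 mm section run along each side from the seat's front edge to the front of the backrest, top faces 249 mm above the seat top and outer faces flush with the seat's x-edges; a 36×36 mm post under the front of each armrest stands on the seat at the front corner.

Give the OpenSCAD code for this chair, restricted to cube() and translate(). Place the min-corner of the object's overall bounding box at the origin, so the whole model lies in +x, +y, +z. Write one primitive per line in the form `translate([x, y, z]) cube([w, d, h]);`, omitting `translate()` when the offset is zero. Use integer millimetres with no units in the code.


translate([0, 0, 410]) cube([412, 412, 31]);
cube([39, 39, 410]);
translate([373, 0, 0]) cube([39, 39, 410]);
translate([0, 373, 0]) cube([39, 39, 410]);
translate([373, 373, 0]) cube([39, 39, 410]);
translate([0, 388, 441]) cube([412, 24, 367]);
translate([0, 0, 654]) cube([36, 388, 36]);
translate([376, 0, 654]) cube([36, 388, 36]);
translate([0, 0, 441]) cube([36, 36, 213]);
translate([376, 0, 441]) cube([36, 36, 213]);


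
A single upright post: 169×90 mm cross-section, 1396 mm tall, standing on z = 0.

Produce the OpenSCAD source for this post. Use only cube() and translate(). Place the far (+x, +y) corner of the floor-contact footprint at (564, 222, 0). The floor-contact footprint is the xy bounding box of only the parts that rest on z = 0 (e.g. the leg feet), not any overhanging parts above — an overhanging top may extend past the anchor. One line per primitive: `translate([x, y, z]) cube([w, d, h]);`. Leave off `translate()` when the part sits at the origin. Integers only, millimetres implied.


translate([395, 132, 0]) cube([169, 90, 1396]);


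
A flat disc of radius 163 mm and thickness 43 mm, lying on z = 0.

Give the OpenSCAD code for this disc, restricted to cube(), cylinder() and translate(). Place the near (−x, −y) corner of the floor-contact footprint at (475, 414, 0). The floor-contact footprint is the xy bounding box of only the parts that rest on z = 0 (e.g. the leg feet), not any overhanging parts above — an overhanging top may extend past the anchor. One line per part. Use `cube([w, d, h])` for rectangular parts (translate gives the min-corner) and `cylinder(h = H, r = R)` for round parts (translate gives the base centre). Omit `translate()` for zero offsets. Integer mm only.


translate([638, 577, 0]) cylinder(h = 43, r = 163);


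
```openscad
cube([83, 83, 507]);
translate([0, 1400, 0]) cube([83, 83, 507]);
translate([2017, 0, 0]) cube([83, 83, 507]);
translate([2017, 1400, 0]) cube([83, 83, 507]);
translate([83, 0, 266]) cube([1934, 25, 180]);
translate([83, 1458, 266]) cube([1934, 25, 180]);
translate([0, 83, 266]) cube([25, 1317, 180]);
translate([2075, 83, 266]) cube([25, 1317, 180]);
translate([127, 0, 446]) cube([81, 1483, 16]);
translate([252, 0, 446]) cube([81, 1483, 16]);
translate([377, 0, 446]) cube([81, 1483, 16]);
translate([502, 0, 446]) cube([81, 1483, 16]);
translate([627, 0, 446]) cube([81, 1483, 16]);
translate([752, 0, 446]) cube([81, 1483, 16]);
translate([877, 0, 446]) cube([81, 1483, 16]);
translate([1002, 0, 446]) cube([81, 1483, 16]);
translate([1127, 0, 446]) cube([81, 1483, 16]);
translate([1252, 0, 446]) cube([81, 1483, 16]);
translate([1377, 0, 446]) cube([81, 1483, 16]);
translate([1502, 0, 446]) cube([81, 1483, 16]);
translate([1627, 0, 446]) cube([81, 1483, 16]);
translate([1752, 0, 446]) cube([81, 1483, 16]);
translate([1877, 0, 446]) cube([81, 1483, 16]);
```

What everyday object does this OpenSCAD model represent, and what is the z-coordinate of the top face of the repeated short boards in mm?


A bed frame. The slat-top height is 462 mm.

Four posts, four rails, and a row of slats — a bed frame. Slats sit on the rails at z = 266 + 180 = 446; with slat thickness 16, the top is 462 mm.


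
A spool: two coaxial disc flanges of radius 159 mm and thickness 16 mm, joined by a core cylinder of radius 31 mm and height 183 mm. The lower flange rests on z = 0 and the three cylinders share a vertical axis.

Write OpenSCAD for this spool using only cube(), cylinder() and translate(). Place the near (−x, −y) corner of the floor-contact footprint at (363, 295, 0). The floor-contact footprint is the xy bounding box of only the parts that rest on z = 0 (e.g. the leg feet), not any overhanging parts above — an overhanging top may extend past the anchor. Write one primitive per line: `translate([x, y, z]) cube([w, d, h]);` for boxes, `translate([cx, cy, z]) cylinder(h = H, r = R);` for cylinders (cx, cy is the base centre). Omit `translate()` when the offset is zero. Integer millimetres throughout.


translate([522, 454, 0]) cylinder(h = 16, r = 159);
translate([522, 454, 16]) cylinder(h = 183, r = 31);
translate([522, 454, 199]) cylinder(h = 16, r = 159);


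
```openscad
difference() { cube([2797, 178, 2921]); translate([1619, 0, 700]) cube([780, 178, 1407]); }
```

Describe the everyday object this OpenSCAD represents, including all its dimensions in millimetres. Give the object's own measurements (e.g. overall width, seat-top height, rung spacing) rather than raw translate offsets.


A wall 2797 mm long (x), 178 mm thick (y), 2921 mm tall, with a rectangular window opening cut through it. The opening is 780 mm wide and 1407 mm tall; its sill is at z = 700 mm and its near (−x) edge is 1619 mm from the wall's −x end. The opening passes through the full wall thickness.


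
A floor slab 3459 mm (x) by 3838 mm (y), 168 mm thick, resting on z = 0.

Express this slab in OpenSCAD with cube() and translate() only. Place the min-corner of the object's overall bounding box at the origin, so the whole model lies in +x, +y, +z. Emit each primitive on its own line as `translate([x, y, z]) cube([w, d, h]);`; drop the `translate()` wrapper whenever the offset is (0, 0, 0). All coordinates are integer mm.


cube([3459, 3838, 168]);


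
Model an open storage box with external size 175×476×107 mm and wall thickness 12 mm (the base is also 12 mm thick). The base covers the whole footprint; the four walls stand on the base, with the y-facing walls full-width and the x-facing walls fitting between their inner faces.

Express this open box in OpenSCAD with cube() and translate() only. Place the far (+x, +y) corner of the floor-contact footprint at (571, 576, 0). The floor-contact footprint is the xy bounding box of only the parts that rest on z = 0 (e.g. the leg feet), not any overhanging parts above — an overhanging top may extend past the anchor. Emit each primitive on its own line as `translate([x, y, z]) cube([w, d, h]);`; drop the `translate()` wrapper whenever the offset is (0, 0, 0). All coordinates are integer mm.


translate([396, 100, 0]) cube([175, 476, 12]);
translate([396, 100, 12]) cube([175, 12, 95]);
translate([396, 564, 12]) cube([175, 12, 95]);
translate([396, 112, 12]) cube([12, 452, 95]);
translate([559, 112, 12]) cube([12, 452, 95]);


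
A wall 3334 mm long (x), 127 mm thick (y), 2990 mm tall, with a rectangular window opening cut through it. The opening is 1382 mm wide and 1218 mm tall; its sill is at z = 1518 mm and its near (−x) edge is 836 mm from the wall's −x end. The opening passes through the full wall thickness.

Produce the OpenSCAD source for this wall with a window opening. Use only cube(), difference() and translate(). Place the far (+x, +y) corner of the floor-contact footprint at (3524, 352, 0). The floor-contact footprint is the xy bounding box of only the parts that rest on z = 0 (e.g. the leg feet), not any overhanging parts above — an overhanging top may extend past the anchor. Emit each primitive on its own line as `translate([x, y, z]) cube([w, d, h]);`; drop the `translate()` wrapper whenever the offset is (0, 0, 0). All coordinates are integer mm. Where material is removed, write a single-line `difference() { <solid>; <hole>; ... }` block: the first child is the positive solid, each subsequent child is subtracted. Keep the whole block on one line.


difference() { translate([190, 225, 0]) cube([3334, 127, 2990]); translate([1026, 225, 1518]) cube([1382, 127, 1218]); }


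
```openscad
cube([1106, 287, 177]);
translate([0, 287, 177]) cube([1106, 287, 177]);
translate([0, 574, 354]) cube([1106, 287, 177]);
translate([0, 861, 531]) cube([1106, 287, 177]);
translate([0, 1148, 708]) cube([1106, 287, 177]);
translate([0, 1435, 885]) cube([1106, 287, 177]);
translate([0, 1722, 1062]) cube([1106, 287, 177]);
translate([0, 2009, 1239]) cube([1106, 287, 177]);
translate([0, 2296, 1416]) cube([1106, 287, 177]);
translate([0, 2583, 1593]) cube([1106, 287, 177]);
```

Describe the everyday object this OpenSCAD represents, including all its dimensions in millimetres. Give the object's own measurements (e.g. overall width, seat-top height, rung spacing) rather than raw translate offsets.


A straight staircase of 10 solid steps. Each step is 1106 mm wide (x), 287 mm deep (y, the going) and 177 mm tall (the rise). The first step rests on the floor; each subsequent step sits one going further in +y and one rise higher in +z, directly behind and above the previous step with no overlap.


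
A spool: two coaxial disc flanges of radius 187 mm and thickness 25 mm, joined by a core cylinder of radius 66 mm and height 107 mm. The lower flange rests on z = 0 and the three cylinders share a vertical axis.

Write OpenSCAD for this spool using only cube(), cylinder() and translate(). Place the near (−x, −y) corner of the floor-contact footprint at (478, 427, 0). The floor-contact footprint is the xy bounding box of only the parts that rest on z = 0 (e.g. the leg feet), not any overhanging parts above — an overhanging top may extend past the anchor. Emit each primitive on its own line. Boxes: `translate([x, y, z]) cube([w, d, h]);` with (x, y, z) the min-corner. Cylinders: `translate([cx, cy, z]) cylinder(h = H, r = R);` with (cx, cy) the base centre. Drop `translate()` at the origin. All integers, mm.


translate([665, 614, 0]) cylinder(h = 25, r = 187);
translate([665, 614, 25]) cylinder(h = 107, r = 66);
translate([665, 614, 132]) cylinder(h = 25, r = 187);


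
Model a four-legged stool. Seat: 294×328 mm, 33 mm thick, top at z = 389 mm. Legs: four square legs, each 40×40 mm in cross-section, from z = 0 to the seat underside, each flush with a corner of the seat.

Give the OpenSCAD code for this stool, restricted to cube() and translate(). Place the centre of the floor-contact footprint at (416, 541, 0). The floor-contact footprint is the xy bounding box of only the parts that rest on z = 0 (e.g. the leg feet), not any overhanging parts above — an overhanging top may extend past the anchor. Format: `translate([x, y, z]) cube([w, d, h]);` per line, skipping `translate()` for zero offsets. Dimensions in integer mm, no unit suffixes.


// leg_h = 389 - 33 = 356
translate([269, 377, 356]) cube([294, 328, 33]);
translate([269, 377, 0]) cube([40, 40, 356]);
translate([523, 377, 0]) cube([40, 40, 356]);
translate([269, 665, 0]) cube([40, 40, 356]);
translate([523, 665, 0]) cube([40, 40, 356]);


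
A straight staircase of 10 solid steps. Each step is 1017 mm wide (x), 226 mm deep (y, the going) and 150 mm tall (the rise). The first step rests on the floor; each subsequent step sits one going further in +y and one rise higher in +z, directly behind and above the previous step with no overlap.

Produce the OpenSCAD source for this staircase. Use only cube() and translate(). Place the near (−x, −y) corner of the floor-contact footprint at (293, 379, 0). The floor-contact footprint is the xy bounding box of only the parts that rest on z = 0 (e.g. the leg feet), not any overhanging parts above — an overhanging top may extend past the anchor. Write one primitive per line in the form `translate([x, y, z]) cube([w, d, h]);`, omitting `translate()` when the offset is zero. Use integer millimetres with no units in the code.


translate([293, 379, 0]) cube([1017, 226, 150]);
translate([293, 605, 150]) cube([1017, 226, 150]);
translate([293, 831, 300]) cube([1017, 226, 150]);
translate([293, 1057, 450]) cube([1017, 226, 150]);
translate([293, 1283, 600]) cube([1017, 226, 150]);
translate([293, 1509, 750]) cube([1017, 226, 150]);
translate([293, 1735, 900]) cube([1017, 226, 150]);
translate([293, 1961, 1050]) cube([1017, 226, 150]);
translate([293, 2187, 1200]) cube([1017, 226, 150]);
translate([293, 2413, 1350]) cube([1017, 226, 150]);


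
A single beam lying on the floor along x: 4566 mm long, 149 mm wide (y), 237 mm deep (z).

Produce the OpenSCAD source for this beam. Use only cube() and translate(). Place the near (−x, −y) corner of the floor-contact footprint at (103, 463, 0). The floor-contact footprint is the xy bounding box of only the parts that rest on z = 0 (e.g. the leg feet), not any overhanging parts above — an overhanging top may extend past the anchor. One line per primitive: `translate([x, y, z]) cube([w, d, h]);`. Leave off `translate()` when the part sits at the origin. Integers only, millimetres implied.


translate([103, 463, 0]) cube([4566, 149, 237]);


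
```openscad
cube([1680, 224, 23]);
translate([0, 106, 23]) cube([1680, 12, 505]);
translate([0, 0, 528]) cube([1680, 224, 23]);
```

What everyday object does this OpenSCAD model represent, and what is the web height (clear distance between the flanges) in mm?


An I-beam. The web height is 505 mm.

Two wide flanges with a thin centred web — an I-beam. Overall 551 mm minus two 23 mm flanges gives a web of 551 − 2·23 = 505 mm.


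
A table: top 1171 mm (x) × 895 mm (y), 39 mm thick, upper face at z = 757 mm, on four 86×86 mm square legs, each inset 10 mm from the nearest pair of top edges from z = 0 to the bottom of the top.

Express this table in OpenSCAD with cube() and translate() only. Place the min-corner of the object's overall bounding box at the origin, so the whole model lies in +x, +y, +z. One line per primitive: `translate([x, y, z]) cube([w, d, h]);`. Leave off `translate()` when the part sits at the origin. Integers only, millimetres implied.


translate([0, 0, 718]) cube([1171, 895, 39]);
translate([10, 10, 0]) cube([86, 86, 718]);
translate([1075, 10, 0]) cube([86, 86, 718]);
translate([10, 799, 0]) cube([86, 86, 718]);
translate([1075, 799, 0]) cube([86, 86, 718]);


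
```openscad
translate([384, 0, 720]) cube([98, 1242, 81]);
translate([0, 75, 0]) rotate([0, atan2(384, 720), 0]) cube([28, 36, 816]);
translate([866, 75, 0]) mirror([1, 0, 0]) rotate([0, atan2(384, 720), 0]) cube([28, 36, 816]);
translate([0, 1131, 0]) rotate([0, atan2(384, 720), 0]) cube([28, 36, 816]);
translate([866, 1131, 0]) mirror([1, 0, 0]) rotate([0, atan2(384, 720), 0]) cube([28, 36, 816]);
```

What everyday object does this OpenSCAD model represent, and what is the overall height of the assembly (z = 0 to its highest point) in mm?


A sawhorse. The overall height is 801 mm.

A beam across two mirrored pairs of raked legs — a sawhorse. The beam's underside is at z = 720 (matching the legs' vertical rise in atan2(384, 720)) and the beam is 81 mm tall, so its top is at 720 + 81 = 801 mm. The raked legs top out at the beam's underside, so that is the highest point.


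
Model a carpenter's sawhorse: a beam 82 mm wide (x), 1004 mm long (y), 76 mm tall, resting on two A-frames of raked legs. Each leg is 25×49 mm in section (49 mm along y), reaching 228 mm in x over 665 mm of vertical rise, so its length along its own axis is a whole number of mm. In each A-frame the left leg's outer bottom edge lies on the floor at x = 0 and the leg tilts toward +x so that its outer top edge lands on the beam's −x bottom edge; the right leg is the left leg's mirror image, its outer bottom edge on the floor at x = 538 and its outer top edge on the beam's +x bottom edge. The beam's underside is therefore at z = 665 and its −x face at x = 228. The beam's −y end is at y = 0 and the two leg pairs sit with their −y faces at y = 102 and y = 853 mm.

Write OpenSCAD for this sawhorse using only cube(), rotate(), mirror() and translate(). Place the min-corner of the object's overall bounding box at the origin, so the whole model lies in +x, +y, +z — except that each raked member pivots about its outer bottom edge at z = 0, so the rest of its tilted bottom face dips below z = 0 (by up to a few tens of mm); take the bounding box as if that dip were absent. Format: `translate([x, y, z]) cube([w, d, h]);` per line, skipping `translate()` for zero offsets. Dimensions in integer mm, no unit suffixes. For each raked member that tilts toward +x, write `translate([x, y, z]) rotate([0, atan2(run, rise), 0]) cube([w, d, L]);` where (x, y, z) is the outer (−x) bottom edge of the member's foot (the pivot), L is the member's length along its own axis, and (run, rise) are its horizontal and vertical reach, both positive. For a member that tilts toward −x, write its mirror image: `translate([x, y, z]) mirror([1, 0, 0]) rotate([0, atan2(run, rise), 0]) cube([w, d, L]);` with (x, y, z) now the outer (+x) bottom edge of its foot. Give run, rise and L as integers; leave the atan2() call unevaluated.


translate([228, 0, 665]) cube([82, 1004, 76]);
translate([0, 102, 0]) rotate([0, atan2(228, 665), 0]) cube([25, 49, 703]);
translate([538, 102, 0]) mirror([1, 0, 0]) rotate([0, atan2(228, 665), 0]) cube([25, 49, 703]);
translate([0, 853, 0]) rotate([0, atan2(228, 665), 0]) cube([25, 49, 703]);
translate([538, 853, 0]) mirror([1, 0, 0]) rotate([0, atan2(228, 665), 0]) cube([25, 49, 703]);


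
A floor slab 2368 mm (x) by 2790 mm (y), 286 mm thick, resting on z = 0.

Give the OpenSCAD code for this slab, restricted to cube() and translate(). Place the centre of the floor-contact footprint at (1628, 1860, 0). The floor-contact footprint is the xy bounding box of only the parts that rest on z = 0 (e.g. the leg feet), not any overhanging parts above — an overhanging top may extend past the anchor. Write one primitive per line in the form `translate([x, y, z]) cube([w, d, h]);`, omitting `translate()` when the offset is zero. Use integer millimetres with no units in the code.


translate([444, 465, 0]) cube([2368, 2790, 286]);


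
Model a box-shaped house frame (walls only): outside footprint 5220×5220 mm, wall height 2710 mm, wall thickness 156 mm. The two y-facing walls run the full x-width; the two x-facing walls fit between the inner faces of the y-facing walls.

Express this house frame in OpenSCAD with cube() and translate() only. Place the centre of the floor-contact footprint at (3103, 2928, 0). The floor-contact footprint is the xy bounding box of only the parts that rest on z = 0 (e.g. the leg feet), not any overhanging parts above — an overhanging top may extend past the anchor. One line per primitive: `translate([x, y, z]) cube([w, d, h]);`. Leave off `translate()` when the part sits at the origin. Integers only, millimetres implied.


translate([493, 318, 0]) cube([5220, 156, 2710]);
translate([493, 5382, 0]) cube([5220, 156, 2710]);
translate([493, 474, 0]) cube([156, 4908, 2710]);
translate([5557, 474, 0]) cube([156, 4908, 2710]);


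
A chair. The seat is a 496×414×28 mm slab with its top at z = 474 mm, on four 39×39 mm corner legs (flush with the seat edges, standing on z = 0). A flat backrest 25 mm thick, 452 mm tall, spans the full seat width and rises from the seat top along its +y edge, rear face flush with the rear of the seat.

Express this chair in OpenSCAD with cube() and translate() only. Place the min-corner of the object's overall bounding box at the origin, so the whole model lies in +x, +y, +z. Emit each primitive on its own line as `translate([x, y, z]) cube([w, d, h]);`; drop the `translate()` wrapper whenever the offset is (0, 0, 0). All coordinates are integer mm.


translate([0, 0, 446]) cube([496, 414, 28]);
cube([39, 39, 446]);
translate([457, 0, 0]) cube([39, 39, 446]);
translate([0, 375, 0]) cube([39, 39, 446]);
translate([457, 375, 0]) cube([39, 39, 446]);
translate([0, 389, 474]) cube([496, 25, 452]);


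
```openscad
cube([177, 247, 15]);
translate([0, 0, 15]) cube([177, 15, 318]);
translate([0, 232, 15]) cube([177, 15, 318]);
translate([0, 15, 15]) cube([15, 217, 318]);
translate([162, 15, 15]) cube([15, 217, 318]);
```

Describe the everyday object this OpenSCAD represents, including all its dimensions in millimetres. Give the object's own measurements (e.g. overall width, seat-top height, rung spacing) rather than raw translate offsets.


An open-topped rectangular box: outside dimensions 177×247×333 mm, with a uniform wall and base thickness of 15 mm. The base is a full 177×247 slab on the floor; four walls sit on top of the base. The front and back walls (the −y and +y sides) span the full width; the two side walls fit between them.


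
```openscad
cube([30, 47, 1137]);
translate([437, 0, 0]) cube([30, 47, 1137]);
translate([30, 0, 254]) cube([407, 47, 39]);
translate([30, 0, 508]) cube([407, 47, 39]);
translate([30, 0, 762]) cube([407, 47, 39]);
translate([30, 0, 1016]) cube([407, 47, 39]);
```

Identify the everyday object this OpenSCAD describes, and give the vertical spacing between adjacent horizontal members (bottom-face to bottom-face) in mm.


A ladder. The rung spacing is 254 mm.

Two tall 30×47 posts with 4 short bars between them — a ladder. Adjacent rungs sit at z = 254 and z = 508, so the spacing is 508 − 254 = 254 mm.


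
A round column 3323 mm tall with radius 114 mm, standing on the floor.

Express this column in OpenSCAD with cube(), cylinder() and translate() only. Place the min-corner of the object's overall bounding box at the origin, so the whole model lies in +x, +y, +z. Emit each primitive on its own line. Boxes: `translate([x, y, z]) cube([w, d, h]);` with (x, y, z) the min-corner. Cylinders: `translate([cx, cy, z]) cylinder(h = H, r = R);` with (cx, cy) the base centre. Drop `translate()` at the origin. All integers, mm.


translate([114, 114, 0]) cylinder(h = 3323, r = 114);


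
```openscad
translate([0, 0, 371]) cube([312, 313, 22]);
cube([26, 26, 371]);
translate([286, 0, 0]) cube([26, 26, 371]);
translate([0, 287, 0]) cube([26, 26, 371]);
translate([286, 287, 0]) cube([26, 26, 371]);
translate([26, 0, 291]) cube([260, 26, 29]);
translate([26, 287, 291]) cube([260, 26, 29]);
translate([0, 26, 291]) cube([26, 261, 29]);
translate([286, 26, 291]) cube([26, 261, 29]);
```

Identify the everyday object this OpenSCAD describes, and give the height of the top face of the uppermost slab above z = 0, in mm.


A stool. The seat height is 393 mm.

A 312×313×22 slab at z = 371 on four corner posts — a stool. The seat top is 371 + 22 = 393 mm.


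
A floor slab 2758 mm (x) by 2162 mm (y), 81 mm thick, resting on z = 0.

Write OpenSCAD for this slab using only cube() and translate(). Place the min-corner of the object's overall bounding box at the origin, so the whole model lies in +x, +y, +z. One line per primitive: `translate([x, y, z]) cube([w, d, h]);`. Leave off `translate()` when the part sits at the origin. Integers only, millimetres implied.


cube([2758, 2162, 81]);


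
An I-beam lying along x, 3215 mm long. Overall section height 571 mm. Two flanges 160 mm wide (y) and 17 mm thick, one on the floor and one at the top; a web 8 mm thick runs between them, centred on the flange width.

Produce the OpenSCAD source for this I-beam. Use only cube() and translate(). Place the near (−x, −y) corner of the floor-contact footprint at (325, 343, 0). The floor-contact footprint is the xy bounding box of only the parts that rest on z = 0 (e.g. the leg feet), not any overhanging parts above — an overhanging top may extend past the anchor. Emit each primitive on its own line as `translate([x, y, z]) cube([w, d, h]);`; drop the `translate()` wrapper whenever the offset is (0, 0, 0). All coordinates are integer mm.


translate([325, 343, 0]) cube([3215, 160, 17]);
translate([325, 419, 17]) cube([3215, 8, 537]);
translate([325, 343, 554]) cube([3215, 160, 17]);


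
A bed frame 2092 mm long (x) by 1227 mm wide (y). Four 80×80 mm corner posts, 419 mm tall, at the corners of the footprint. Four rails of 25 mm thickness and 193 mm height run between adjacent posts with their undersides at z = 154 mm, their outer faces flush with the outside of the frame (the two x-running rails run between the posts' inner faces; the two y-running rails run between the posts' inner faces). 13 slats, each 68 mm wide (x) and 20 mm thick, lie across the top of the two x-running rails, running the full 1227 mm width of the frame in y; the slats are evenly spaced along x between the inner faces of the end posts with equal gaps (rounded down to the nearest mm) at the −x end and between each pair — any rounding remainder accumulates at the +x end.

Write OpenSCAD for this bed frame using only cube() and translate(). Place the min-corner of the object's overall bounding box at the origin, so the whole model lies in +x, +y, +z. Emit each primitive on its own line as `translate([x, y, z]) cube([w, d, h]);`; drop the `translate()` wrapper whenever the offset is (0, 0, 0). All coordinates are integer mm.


cube([80, 80, 419]);
translate([0, 1147, 0]) cube([80, 80, 419]);
translate([2012, 0, 0]) cube([80, 80, 419]);
translate([2012, 1147, 0]) cube([80, 80, 419]);
translate([80, 0, 154]) cube([1932, 25, 193]);
translate([80, 1202, 154]) cube([1932, 25, 193]);
translate([0, 80, 154]) cube([25, 1067, 193]);
translate([2067, 80, 154]) cube([25, 1067, 193]);
translate([154, 0, 347]) cube([68, 1227, 20]);
translate([296, 0, 347]) cube([68, 1227, 20]);
translate([438, 0, 347]) cube([68, 1227, 20]);
translate([580, 0, 347]) cube([68, 1227, 20]);
translate([722, 0, 347]) cube([68, 1227, 20]);
translate([864, 0, 347]) cube([68, 1227, 20]);
translate([1006, 0, 347]) cube([68, 1227, 20]);
translate([1148, 0, 347]) cube([68, 1227, 20]);
translate([1290, 0, 347]) cube([68, 1227, 20]);
translate([1432, 0, 347]) cube([68, 1227, 20]);
translate([1574, 0, 347]) cube([68, 1227, 20]);
translate([1716, 0, 347]) cube([68, 1227, 20]);
translate([1858, 0, 347]) cube([68, 1227, 20]);


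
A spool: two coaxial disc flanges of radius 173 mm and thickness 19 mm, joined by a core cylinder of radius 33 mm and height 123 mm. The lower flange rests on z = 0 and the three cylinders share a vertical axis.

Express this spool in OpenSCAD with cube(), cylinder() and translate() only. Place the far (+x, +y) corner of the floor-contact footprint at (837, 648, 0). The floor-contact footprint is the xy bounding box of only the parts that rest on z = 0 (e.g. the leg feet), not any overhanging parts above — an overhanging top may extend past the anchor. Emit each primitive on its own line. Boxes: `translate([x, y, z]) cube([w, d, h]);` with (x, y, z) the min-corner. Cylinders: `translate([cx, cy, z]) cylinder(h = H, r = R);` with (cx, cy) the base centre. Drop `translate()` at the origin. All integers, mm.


translate([664, 475, 0]) cylinder(h = 19, r = 173);
translate([664, 475, 19]) cylinder(h = 123, r = 33);
translate([664, 475, 142]) cylinder(h = 19, r = 173);


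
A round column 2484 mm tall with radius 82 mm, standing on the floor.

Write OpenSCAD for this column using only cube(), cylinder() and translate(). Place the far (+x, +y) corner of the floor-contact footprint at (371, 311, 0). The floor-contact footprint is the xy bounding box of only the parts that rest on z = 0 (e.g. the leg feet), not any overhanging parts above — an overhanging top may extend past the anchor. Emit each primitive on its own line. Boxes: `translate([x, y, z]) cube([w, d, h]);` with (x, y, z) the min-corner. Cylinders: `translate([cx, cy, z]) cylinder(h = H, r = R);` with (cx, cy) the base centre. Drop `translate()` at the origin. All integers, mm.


translate([289, 229, 0]) cylinder(h = 2484, r = 82);


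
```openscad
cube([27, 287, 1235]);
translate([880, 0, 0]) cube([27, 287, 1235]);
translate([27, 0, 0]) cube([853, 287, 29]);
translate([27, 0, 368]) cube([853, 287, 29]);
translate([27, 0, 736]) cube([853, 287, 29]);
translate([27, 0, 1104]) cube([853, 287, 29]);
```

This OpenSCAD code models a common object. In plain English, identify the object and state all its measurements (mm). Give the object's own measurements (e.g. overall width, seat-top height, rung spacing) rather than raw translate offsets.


An open bookshelf. Two side panels, each 27 mm thick, 287 mm deep and 1235 mm tall, stand 907 mm apart (outside-to-outside). Between them sit 4 shelves, each 29 mm thick and 287 mm deep, spanning the full gap between the sides. The bottom shelf rests on the floor (its underside at z = 0) and the clear gap between one shelf's top and the next shelf's underside is 339 mm.


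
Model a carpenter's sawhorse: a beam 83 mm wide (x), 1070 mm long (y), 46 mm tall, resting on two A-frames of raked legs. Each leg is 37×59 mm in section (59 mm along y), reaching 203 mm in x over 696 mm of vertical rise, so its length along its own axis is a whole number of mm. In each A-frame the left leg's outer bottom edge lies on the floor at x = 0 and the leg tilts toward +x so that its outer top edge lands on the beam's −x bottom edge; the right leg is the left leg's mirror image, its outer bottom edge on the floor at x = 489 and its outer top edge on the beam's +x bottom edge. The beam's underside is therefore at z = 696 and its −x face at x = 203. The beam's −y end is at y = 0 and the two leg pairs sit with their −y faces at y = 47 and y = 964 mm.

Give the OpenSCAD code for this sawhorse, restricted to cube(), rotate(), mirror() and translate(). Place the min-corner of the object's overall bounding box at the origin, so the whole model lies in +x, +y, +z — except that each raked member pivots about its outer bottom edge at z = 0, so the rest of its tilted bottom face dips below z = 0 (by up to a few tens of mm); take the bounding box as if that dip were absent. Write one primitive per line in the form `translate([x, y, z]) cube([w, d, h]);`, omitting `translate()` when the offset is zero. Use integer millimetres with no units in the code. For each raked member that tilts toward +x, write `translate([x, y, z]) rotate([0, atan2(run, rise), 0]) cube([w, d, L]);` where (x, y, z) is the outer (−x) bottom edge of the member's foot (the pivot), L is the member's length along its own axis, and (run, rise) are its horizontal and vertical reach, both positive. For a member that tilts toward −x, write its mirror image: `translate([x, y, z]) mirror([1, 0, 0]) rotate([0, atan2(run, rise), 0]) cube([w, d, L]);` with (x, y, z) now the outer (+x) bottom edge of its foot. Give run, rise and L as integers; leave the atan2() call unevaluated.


translate([203, 0, 696]) cube([83, 1070, 46]);
translate([0, 47, 0]) rotate([0, atan2(203, 696), 0]) cube([37, 59, 725]);
translate([489, 47, 0]) mirror([1, 0, 0]) rotate([0, atan2(203, 696), 0]) cube([37, 59, 725]);
translate([0, 964, 0]) rotate([0, atan2(203, 696), 0]) cube([37, 59, 725]);
translate([489, 964, 0]) mirror([1, 0, 0]) rotate([0, atan2(203, 696), 0]) cube([37, 59, 725]);


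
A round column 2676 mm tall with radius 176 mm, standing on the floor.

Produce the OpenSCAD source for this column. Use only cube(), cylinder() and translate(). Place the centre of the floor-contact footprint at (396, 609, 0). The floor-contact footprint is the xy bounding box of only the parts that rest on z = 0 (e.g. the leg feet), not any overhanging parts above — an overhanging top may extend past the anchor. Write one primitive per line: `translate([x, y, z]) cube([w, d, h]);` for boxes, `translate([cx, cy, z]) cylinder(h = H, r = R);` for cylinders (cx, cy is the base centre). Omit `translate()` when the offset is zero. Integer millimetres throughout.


translate([396, 609, 0]) cylinder(h = 2676, r = 176);


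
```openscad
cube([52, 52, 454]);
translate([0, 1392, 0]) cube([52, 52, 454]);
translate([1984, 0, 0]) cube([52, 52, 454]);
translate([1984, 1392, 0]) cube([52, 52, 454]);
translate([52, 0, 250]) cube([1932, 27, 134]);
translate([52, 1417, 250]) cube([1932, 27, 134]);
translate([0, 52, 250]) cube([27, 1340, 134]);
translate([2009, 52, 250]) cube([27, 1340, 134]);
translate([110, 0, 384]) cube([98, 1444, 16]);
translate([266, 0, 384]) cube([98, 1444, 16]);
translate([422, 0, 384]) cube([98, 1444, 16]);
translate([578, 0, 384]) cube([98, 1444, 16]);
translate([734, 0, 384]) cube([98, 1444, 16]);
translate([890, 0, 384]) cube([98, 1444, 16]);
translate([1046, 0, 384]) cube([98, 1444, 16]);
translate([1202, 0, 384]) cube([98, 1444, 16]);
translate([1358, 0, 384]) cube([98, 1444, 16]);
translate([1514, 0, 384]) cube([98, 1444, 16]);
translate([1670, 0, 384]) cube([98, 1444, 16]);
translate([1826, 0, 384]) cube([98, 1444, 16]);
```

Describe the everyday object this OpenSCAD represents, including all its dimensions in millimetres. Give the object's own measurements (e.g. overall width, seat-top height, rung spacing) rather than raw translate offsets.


A bed frame 2036 mm long (x) by 1444 mm wide (y). Four 52×52 mm corner posts, 454 mm tall, at the corners of the footprint. Four rails of 27 mm thickness and 134 mm height run between adjacent posts with their undersides at z = 250 mm, their outer faces flush with the outside of the frame (the two x-running rails run between the posts' inner faces; the two y-running rails run between the posts' inner faces). 12 slats, each 98 mm wide (x) and 16 mm thick, lie across the top of the two x-running rails, running the full 1444 mm width of the frame in y; along x they sit between the end posts with a 58 mm gap after the −x posts and between neighbouring slats, leaving 60 mm before the +x posts.


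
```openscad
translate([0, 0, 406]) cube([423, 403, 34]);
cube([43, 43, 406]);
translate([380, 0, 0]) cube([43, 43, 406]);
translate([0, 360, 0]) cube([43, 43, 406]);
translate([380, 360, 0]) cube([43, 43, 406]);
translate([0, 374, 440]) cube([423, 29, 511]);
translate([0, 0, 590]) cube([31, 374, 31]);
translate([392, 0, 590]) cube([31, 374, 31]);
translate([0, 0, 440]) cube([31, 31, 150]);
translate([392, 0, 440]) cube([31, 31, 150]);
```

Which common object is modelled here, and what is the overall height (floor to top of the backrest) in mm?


A chair. The overall height is 951 mm.

A slab on four corner posts with a tall panel at the back — a chair. The seat slab sits at z = 406 with thickness 34, and the 511 mm backrest starts at the seat top, so the overall height is 406 + 34 + 511 = 951 mm.


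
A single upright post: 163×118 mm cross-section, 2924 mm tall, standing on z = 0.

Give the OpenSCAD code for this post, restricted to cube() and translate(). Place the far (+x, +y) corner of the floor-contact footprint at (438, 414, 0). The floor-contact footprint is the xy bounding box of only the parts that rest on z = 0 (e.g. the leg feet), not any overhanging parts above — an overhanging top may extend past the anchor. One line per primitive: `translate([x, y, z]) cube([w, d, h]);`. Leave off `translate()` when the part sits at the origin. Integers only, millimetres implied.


translate([275, 296, 0]) cube([163, 118, 2924]);


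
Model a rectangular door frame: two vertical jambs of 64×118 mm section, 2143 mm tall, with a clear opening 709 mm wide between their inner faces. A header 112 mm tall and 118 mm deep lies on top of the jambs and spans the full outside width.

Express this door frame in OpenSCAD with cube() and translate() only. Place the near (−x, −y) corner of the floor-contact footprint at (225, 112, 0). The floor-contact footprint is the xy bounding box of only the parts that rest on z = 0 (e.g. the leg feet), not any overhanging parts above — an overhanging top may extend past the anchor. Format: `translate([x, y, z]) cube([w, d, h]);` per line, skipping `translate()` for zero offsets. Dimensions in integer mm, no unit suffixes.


translate([225, 112, 0]) cube([64, 118, 2143]);
translate([998, 112, 0]) cube([64, 118, 2143]);
translate([225, 112, 2143]) cube([837, 118, 112]);


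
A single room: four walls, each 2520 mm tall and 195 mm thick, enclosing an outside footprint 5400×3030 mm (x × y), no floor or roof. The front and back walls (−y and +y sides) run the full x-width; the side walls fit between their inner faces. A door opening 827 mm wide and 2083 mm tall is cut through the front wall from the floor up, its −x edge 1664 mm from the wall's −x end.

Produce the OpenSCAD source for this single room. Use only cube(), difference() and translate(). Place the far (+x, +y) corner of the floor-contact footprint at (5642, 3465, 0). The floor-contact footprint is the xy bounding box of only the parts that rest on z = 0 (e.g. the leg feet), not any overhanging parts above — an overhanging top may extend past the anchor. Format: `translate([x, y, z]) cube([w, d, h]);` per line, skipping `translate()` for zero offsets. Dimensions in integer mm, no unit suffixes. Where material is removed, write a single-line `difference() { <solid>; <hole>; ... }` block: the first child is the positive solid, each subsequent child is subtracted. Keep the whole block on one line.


difference() { translate([242, 435, 0]) cube([5400, 195, 2520]); translate([1906, 435, 0]) cube([827, 195, 2083]); }
translate([242, 3270, 0]) cube([5400, 195, 2520]);
translate([242, 630, 0]) cube([195, 2640, 2520]);
translate([5447, 630, 0]) cube([195, 2640, 2520]);
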